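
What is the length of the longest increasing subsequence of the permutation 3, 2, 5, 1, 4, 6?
3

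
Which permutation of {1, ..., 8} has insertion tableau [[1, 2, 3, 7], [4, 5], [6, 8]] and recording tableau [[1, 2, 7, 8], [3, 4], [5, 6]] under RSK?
Reverse the RSK construction: for i from n down to 1, find the cell of Q containing i, remove the entry at that cell from P, and reverse-bump it up through P; the value ejected from row 1 is w(i).

Step i=8: Q has 8 at row 1, column 4; remove that cell from P, ejecting 7. So w(8) = 7. P is now [[1, 2, 3], [4, 5], [6, 8]].
Step i=7: Q has 7 at row 1, column 3; remove that cell from P, ejecting 3. So w(7) = 3. P is now [[1, 2], [4, 5], [6, 8]].
Step i=6: Q has 6 at row 3, column 2; remove 8 from row 3 of P and reverse-bump: 8 enters row 2 and ejects 5; 5 enters row 1 and ejects 2. So w(6) = 2. P is now [[1, 5], [4, 8], [6]].
Step i=5: Q has 5 at row 3, column 1; remove 6 from row 3 of P and reverse-bump: 6 enters row 2 and ejects 4; 4 enters row 1 and ejects 1. So w(5) = 1. P is now [[4, 5], [6, 8]].
Step i=4: Q has 4 at row 2, column 2; remove 8 from row 2 of P and reverse-bump: 8 enters row 1 and ejects 5. So w(4) = 5. P is now [[4, 8], [6]].
Step i=3: Q has 3 at row 2, column 1; remove 6 from row 2 of P and reverse-bump: 6 enters row 1 and ejects 4. So w(3) = 4. P is now [[6, 8]].
Step i=2: Q has 2 at row 1, column 2; remove that cell from P, ejecting 8. So w(2) = 8. P is now [[6]].
Step i=1: Q has 1 at row 1, column 1; remove that cell from P, ejecting 6. So w(1) = 6. P is now [].

So w = 6 8 4 5 1 2 3 7.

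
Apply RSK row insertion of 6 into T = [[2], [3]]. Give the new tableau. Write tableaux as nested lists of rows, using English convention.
6 is larger than every entry of row 1, so it is appended to row 1. The new tableau is [[2, 6], [3]].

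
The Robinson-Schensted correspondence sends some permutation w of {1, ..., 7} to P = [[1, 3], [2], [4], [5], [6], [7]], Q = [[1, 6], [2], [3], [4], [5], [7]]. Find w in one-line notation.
Reverse the RSK construction: for i from n down to 1, find the cell of Q containing i, remove the entry at that cell from P, and reverse-bump it up through P; the value ejected from row 1 is w(i).

Step i=7: Q has 7 at row 6, column 1; remove 7 from row 6 of P and reverse-bump: 7 enters row 5 and ejects 6; 6 enters row 4 and ejects 5; 5 enters row 3 and ejects 4; 4 enters row 2 and ejects 2; 2 enters row 1 and ejects 1. So w(7) = 1. P is now [[2, 3], [4], [5], [6], [7]].
Step i=6: Q has 6 at row 1, column 2; remove that cell from P, ejecting 3. So w(6) = 3. P is now [[2], [4], [5], [6], [7]].
Step i=5: Q has 5 at row 5, column 1; remove 7 from row 5 of P and reverse-bump: 7 enters row 4 and ejects 6; 6 enters row 3 and ejects 5; 5 enters row 2 and ejects 4; 4 enters row 1 and ejects 2. So w(5) = 2. P is now [[4], [5], [6], [7]].
Step i=4: Q has 4 at row 4, column 1; remove 7 from row 4 of P and reverse-bump: 7 enters row 3 and ejects 6; 6 enters row 2 and ejects 5; 5 enters row 1 and ejects 4. So w(4) = 4. P is now [[5], [6], [7]].
Step i=3: Q has 3 at row 3, column 1; remove 7 from row 3 of P and reverse-bump: 7 enters row 2 and ejects 6; 6 enters row 1 and ejects 5. So w(3) = 5. P is now [[6], [7]].
Step i=2: Q has 2 at row 2, column 1; remove 7 from row 2 of P and reverse-bump: 7 enters row 1 and ejects 6. So w(2) = 6. P is now [[7]].
Step i=1: Q has 1 at row 1, column 1; remove that cell from P, ejecting 7. So w(1) = 7. P is now [].

So w = 7 6 5 4 2 3 1.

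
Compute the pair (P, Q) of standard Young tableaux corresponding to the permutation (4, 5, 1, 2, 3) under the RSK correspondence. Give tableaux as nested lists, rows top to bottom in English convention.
Insert each entry of the permutation into P by Schensted row insertion, recording in Q the position of each new cell.

Insert 4: appended to row 1. P = [[4]].
Insert 5: appended to row 1. P = [[4, 5]].
Insert 1: 1 bumps 4 from row 1; 4 starts row 2. P = [[1, 5], [4]].
Insert 2: 2 bumps 5 from row 1; 5 appends to row 2. P = [[1, 2], [4, 5]].
Insert 3: appended to row 1. P = [[1, 2, 3], [4, 5]].

So P = [[1, 2, 3], [4, 5]], Q = [[1, 2, 5], [3, 4]].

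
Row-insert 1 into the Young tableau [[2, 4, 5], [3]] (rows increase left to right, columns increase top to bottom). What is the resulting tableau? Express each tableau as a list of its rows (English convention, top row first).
In row 1, 1 replaces 2 (the leftmost entry greater than 1); 2 is bumped to row 2. In row 2, 2 replaces 3 (the leftmost entry greater than 2); 3 is bumped to row 3. 3 starts a new row 3. The new tableau is [[1, 4, 5], [2], [3]].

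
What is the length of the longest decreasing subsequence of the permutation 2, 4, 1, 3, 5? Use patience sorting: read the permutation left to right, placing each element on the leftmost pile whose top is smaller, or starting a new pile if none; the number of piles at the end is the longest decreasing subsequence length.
2: new pile. tops = [2]
4: onto pile 1 (replacing 2). tops = [4]
1: new pile. tops = [4, 1]
3: onto pile 2 (replacing 1). tops = [4, 3]
5: onto pile 1 (replacing 4). tops = [5, 3]

2 piles, so the longest decreasing subsequence has length 2.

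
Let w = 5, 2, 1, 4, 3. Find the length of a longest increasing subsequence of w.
2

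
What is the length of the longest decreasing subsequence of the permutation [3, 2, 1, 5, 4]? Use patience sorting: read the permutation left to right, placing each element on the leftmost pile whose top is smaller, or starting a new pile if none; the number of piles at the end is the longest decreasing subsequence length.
3: new pile. tops = [3]
2: new pile. tops = [3, 2]
1: new pile. tops = [3, 2, 1]
5: onto pile 1 (replacing 3). tops = [5, 2, 1]
4: onto pile 2 (replacing 2). tops = [5, 4, 1]

3 piles, so the longest decreasing subsequence has length 3.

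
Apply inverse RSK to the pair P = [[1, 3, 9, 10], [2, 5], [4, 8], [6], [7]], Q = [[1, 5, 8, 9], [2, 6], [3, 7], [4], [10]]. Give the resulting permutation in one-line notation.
Reverse RSK: for i = n, n-1, ..., 1, locate i in Q, remove the corresponding corner cell from P, and reverse-bump its entry up through P; the value ejected from row 1 is w(i).

So w = 7 6 4 2 8 5 3 9 10 1.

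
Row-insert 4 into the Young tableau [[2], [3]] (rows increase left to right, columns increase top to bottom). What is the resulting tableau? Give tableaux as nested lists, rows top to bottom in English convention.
[[2, 4], [3]]

4 is larger than every entry of row 1, so it is appended to row 1. The new tableau is [[2, 4], [3]].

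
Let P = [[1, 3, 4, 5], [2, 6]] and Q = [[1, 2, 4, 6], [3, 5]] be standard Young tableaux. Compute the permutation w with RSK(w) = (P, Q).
Reverse RSK: for i = n, n-1, ..., 1, locate i in Q, remove the corresponding corner cell from P, and reverse-bump its entry up through P; the value ejected from row 1 is w(i).

So w = 2 3 1 6 4 5.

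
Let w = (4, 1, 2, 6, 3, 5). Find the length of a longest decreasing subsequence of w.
2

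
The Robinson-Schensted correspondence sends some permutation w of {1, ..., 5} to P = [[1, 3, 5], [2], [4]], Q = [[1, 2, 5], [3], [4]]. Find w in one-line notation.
Reverse the RSK construction: for i from n down to 1, find the cell of Q containing i, remove the entry at that cell from P, and reverse-bump it up through P; the value ejected from row 1 is w(i).

Step i=5: Q has 5 at row 1, column 3; remove that cell from P, ejecting 5. So w(5) = 5. P is now [[1, 3], [2], [4]].
Step i=4: Q has 4 at row 3, column 1; remove 4 from row 3 of P and reverse-bump: 4 enters row 2 and ejects 2; 2 enters row 1 and ejects 1. So w(4) = 1. P is now [[2, 3], [4]].
Step i=3: Q has 3 at row 2, column 1; remove 4 from row 2 of P and reverse-bump: 4 enters row 1 and ejects 3. So w(3) = 3. P is now [[2, 4]].
Step i=2: Q has 2 at row 1, column 2; remove that cell from P, ejecting 4. So w(2) = 4. P is now [[2]].
Step i=1: Q has 1 at row 1, column 1; remove that cell from P, ejecting 2. So w(1) = 2. P is now [].

So w = 2 4 3 1 5.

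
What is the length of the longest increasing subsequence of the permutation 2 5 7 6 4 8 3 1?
4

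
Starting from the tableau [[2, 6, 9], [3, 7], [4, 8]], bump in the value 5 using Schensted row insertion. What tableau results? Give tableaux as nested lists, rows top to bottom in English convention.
[[2, 5, 9], [3, 6], [4, 7], [8]]

In row 1, 5 replaces 6 (the leftmost entry greater than 5); 6 is bumped to row 2. In row 2, 6 replaces 7 (the leftmost entry greater than 6); 7 is bumped to row 3. In row 3, 7 replaces 8 (the leftmost entry greater than 7); 8 is bumped to row 4. 8 starts a new row 4. The new tableau is [[2, 5, 9], [3, 6], [4, 7], [8]].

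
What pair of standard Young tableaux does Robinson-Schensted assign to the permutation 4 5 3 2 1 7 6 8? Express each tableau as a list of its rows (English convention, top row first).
P = [[1, 5, 6, 8], [2, 7], [3], [4]], Q = [[1, 2, 6, 8], [3, 7], [4], [5]]

Insert each entry of the permutation into P by Schensted row insertion, recording in Q the position of each new cell.

Insert 4: appended to row 1. P = [[4]].
Insert 5: appended to row 1. P = [[4, 5]].
Insert 3: 3 bumps 4 from row 1; 4 starts row 2. P = [[3, 5], [4]].
Insert 2: 2 bumps 3 from row 1; 3 bumps 4 from row 2; 4 starts row 3. P = [[2, 5], [3], [4]].
Insert 1: 1 bumps 2 from row 1; 2 bumps 3 from row 2; 3 bumps 4 from row 3; 4 starts row 4. P = [[1, 5], [2], [3], [4]].
Insert 7: appended to row 1. P = [[1, 5, 7], [2], [3], [4]].
Insert 6: 6 bumps 7 from row 1; 7 appends to row 2. P = [[1, 5, 6], [2, 7], [3], [4]].
Insert 8: appended to row 1. P = [[1, 5, 6, 8], [2, 7], [3], [4]].

So P = [[1, 5, 6, 8], [2, 7], [3], [4]], Q = [[1, 2, 6, 8], [3, 7], [4], [5]].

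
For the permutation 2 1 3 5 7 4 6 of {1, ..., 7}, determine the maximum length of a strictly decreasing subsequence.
2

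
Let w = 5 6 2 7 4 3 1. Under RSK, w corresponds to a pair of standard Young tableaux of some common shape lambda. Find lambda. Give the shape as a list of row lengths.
[3, 2, 1, 1]

Row-insert each entry into an empty tableau.

After inserting 5: P = [[5]].
After inserting 6: P = [[5, 6]].
After inserting 2: P = [[2, 6], [5]].
After inserting 7: P = [[2, 6, 7], [5]].
After inserting 4: P = [[2, 4, 7], [5, 6]].
After inserting 3: P = [[2, 3, 7], [4, 6], [5]].
After inserting 1: P = [[1, 3, 7], [2, 6], [4], [5]].

The final insertion tableau P = [[1, 3, 7], [2, 6], [4], [5]] has shape [3, 2, 1, 1].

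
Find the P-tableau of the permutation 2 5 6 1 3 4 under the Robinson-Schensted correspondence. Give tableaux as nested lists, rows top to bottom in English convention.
Insert 2: appended to row 1. P = [[2]].
Insert 5: appended to row 1. P = [[2, 5]].
Insert 6: appended to row 1. P = [[2, 5, 6]].
Insert 1: 1 bumps 2 from row 1; 2 starts row 2. P = [[1, 5, 6], [2]].
Insert 3: 3 bumps 5 from row 1; 5 appends to row 2. P = [[1, 3, 6], [2, 5]].
Insert 4: 4 bumps 6 from row 1; 6 appends to row 2. P = [[1, 3, 4], [2, 5, 6]].

So P = [[1, 3, 4], [2, 5, 6]].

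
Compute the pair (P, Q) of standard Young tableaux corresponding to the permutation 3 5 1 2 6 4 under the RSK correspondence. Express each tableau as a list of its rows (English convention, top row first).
P = [[1, 2, 4], [3, 5, 6]], Q = [[1, 2, 5], [3, 4, 6]]

Insert each entry of the permutation into P by Schensted row insertion, recording in Q the position of each new cell.

Insert 3: appended to row 1. P = [[3]].
Insert 5: appended to row 1. P = [[3, 5]].
Insert 1: 1 bumps 3 from row 1; 3 starts row 2. P = [[1, 5], [3]].
Insert 2: 2 bumps 5 from row 1; 5 appends to row 2. P = [[1, 2], [3, 5]].
Insert 6: appended to row 1. P = [[1, 2, 6], [3, 5]].
Insert 4: 4 bumps 6 from row 1; 6 appends to row 2. P = [[1, 2, 4], [3, 5, 6]].

So P = [[1, 2, 4], [3, 5, 6]], Q = [[1, 2, 5], [3, 4, 6]].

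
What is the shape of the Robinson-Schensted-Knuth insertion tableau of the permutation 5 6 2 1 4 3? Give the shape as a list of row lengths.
Row-insert each entry into an empty tableau.

After inserting 5: P = [[5]].
After inserting 6: P = [[5, 6]].
After inserting 2: P = [[2, 6], [5]].
After inserting 1: P = [[1, 6], [2], [5]].
After inserting 4: P = [[1, 4], [2, 6], [5]].
After inserting 3: P = [[1, 3], [2, 4], [5, 6]].

The final insertion tableau P = [[1, 3], [2, 4], [5, 6]] has shape [2, 2, 2].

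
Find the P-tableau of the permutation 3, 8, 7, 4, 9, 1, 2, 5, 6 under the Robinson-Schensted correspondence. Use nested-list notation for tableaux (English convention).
P = [[1, 2, 5, 6], [3, 4, 9], [7], [8]]

Insert 3: appended to row 1. P = [[3]].
Insert 8: appended to row 1. P = [[3, 8]].
Insert 7: 7 bumps 8 from row 1; 8 starts row 2. P = [[3, 7], [8]].
Insert 4: 4 bumps 7 from row 1; 7 bumps 8 from row 2; 8 starts row 3. P = [[3, 4], [7], [8]].
Insert 9: appended to row 1. P = [[3, 4, 9], [7], [8]].
Insert 1: 1 bumps 3 from row 1; 3 bumps 7 from row 2; 7 bumps 8 from row 3; 8 starts row 4. P = [[1, 4, 9], [3], [7], [8]].
Insert 2: 2 bumps 4 from row 1; 4 appends to row 2. P = [[1, 2, 9], [3, 4], [7], [8]].
Insert 5: 5 bumps 9 from row 1; 9 appends to row 2. P = [[1, 2, 5], [3, 4, 9], [7], [8]].
Insert 6: appended to row 1. P = [[1, 2, 5, 6], [3, 4, 9], [7], [8]].

So P = [[1, 2, 5, 6], [3, 4, 9], [7], [8]].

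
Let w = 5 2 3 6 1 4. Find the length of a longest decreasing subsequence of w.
3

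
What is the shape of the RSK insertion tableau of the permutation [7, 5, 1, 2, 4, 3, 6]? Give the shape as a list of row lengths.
Row-insert each entry into an empty tableau.

After inserting 7: P = [[7]].
After inserting 5: P = [[5], [7]].
After inserting 1: P = [[1], [5], [7]].
After inserting 2: P = [[1, 2], [5], [7]].
After inserting 4: P = [[1, 2, 4], [5], [7]].
After inserting 3: P = [[1, 2, 3], [4], [5], [7]].
After inserting 6: P = [[1, 2, 3, 6], [4], [5], [7]].

The final insertion tableau P = [[1, 2, 3, 6], [4], [5], [7]] has shape [4, 1, 1, 1].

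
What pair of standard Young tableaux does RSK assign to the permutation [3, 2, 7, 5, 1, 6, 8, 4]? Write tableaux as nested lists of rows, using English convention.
P = [[1, 4, 6, 8], [2, 5], [3, 7]], Q = [[1, 3, 6, 7], [2, 4], [5, 8]]

Insert each entry of the permutation into P by Schensted row insertion, recording in Q the position of each new cell.

Insert 3: appended to row 1. P = [[3]].
Insert 2: 2 bumps 3 from row 1; 3 starts row 2. P = [[2], [3]].
Insert 7: appended to row 1. P = [[2, 7], [3]].
Insert 5: 5 bumps 7 from row 1; 7 appends to row 2. P = [[2, 5], [3, 7]].
Insert 1: 1 bumps 2 from row 1; 2 bumps 3 from row 2; 3 starts row 3. P = [[1, 5], [2, 7], [3]].
Insert 6: appended to row 1. P = [[1, 5, 6], [2, 7], [3]].
Insert 8: appended to row 1. P = [[1, 5, 6, 8], [2, 7], [3]].
Insert 4: 4 bumps 5 from row 1; 5 bumps 7 from row 2; 7 appends to row 3. P = [[1, 4, 6, 8], [2, 5], [3, 7]].

So P = [[1, 4, 6, 8], [2, 5], [3, 7]], Q = [[1, 3, 6, 7], [2, 4], [5, 8]].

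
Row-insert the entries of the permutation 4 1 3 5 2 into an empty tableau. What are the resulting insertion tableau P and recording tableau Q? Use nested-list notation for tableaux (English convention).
Insert each entry of the permutation into P by Schensted row insertion, recording in Q the position of each new cell.

Insert 4: appended to row 1. P = [[4]], Q = [[1]].
Insert 1: 1 bumps 4 from row 1; 4 starts row 2. P = [[1], [4]], Q = [[1], [2]].
Insert 3: appended to row 1. P = [[1, 3], [4]], Q = [[1, 3], [2]].
Insert 5: appended to row 1. P = [[1, 3, 5], [4]], Q = [[1, 3, 4], [2]].
Insert 2: 2 bumps 3 from row 1; 3 bumps 4 from row 2; 4 starts row 3. P = [[1, 2, 5], [3], [4]], Q = [[1, 3, 4], [2], [5]].

So P = [[1, 2, 5], [3], [4]], Q = [[1, 3, 4], [2], [5]].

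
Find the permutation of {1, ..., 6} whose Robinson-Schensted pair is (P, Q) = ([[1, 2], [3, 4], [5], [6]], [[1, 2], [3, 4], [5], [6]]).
3 6 1 5 4 2

Reverse the RSK construction: for i from n down to 1, find the cell of Q containing i, remove the entry at that cell from P, and reverse-bump it up through P; the value ejected from row 1 is w(i).

Step i=6: Q has 6 at row 4, column 1; remove 6 from row 4 of P and reverse-bump: 6 enters row 3 and ejects 5; 5 enters row 2 and ejects 4; 4 enters row 1 and ejects 2. So w(6) = 2. P is now [[1, 4], [3, 5], [6]].
Step i=5: Q has 5 at row 3, column 1; remove 6 from row 3 of P and reverse-bump: 6 enters row 2 and ejects 5; 5 enters row 1 and ejects 4. So w(5) = 4. P is now [[1, 5], [3, 6]].
Step i=4: Q has 4 at row 2, column 2; remove 6 from row 2 of P and reverse-bump: 6 enters row 1 and ejects 5. So w(4) = 5. P is now [[1, 6], [3]].
Step i=3: Q has 3 at row 2, column 1; remove 3 from row 2 of P and reverse-bump: 3 enters row 1 and ejects 1. So w(3) = 1. P is now [[3, 6]].
Step i=2: Q has 2 at row 1, column 2; remove that cell from P, ejecting 6. So w(2) = 6. P is now [[3]].
Step i=1: Q has 1 at row 1, column 1; remove that cell from P, ejecting 3. So w(1) = 3. P is now [].

So w = 3 6 1 5 4 2.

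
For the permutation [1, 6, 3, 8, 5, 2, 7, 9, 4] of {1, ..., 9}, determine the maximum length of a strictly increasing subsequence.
5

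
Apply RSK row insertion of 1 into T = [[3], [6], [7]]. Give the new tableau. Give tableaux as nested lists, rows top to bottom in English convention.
[[1], [3], [6], [7]]

In row 1, 1 replaces 3 (the leftmost entry greater than 1); 3 is bumped to row 2. In row 2, 3 replaces 6 (the leftmost entry greater than 3); 6 is bumped to row 3. In row 3, 6 replaces 7 (the leftmost entry greater than 6); 7 is bumped to row 4. 7 starts a new row 4. The new tableau is [[1], [3], [6], [7]].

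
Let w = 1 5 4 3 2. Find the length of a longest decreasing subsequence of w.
4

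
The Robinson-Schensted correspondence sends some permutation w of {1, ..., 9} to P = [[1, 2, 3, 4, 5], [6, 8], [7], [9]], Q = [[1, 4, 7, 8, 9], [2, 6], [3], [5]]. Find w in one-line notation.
Reverse the RSK construction: for i from n down to 1, find the cell of Q containing i, remove the entry at that cell from P, and reverse-bump it up through P; the value ejected from row 1 is w(i).

Step i=9: Q has 9 at row 1, column 5; remove that cell from P, ejecting 5. So w(9) = 5. P is now [[1, 2, 3, 4], [6, 8], [7], [9]].
Step i=8: Q has 8 at row 1, column 4; remove that cell from P, ejecting 4. So w(8) = 4. P is now [[1, 2, 3], [6, 8], [7], [9]].
Step i=7: Q has 7 at row 1, column 3; remove that cell from P, ejecting 3. So w(7) = 3. P is now [[1, 2], [6, 8], [7], [9]].
Step i=6: Q has 6 at row 2, column 2; remove 8 from row 2 of P and reverse-bump: 8 enters row 1 and ejects 2. So w(6) = 2. P is now [[1, 8], [6], [7], [9]].
Step i=5: Q has 5 at row 4, column 1; remove 9 from row 4 of P and reverse-bump: 9 enters row 3 and ejects 7; 7 enters row 2 and ejects 6; 6 enters row 1 and ejects 1. So w(5) = 1. P is now [[6, 8], [7], [9]].
Step i=4: Q has 4 at row 1, column 2; remove that cell from P, ejecting 8. So w(4) = 8. P is now [[6], [7], [9]].
Step i=3: Q has 3 at row 3, column 1; remove 9 from row 3 of P and reverse-bump: 9 enters row 2 and ejects 7; 7 enters row 1 and ejects 6. So w(3) = 6. P is now [[7], [9]].
Step i=2: Q has 2 at row 2, column 1; remove 9 from row 2 of P and reverse-bump: 9 enters row 1 and ejects 7. So w(2) = 7. P is now [[9]].
Step i=1: Q has 1 at row 1, column 1; remove that cell from P, ejecting 9. So w(1) = 9. P is now [].

So w = 9 7 6 8 1 2 3 4 5.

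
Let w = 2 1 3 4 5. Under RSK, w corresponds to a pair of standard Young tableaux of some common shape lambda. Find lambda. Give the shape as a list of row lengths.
Row-insert each entry into an empty tableau.

After inserting 2: P = [[2]].
After inserting 1: P = [[1], [2]].
After inserting 3: P = [[1, 3], [2]].
After inserting 4: P = [[1, 3, 4], [2]].
After inserting 5: P = [[1, 3, 4, 5], [2]].

The final insertion tableau P = [[1, 3, 4, 5], [2]] has shape [4, 1].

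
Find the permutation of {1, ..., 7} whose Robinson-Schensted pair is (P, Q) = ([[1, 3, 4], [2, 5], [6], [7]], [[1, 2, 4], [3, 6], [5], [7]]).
Reverse the RSK construction: for i from n down to 1, find the cell of Q containing i, remove the entry at that cell from P, and reverse-bump it up through P; the value ejected from row 1 is w(i).

Step i=7: Q has 7 at row 4, column 1; remove 7 from row 4 of P and reverse-bump: 7 enters row 3 and ejects 6; 6 enters row 2 and ejects 5; 5 enters row 1 and ejects 4. So w(7) = 4. P is now [[1, 3, 5], [2, 6], [7]].
Step i=6: Q has 6 at row 2, column 2; remove 6 from row 2 of P and reverse-bump: 6 enters row 1 and ejects 5. So w(6) = 5. P is now [[1, 3, 6], [2], [7]].
Step i=5: Q has 5 at row 3, column 1; remove 7 from row 3 of P and reverse-bump: 7 enters row 2 and ejects 2; 2 enters row 1 and ejects 1. So w(5) = 1. P is now [[2, 3, 6], [7]].
Step i=4: Q has 4 at row 1, column 3; remove that cell from P, ejecting 6. So w(4) = 6. P is now [[2, 3], [7]].
Step i=3: Q has 3 at row 2, column 1; remove 7 from row 2 of P and reverse-bump: 7 enters row 1 and ejects 3. So w(3) = 3. P is now [[2, 7]].
Step i=2: Q has 2 at row 1, column 2; remove that cell from P, ejecting 7. So w(2) = 7. P is now [[2]].
Step i=1: Q has 1 at row 1, column 1; remove that cell from P, ejecting 2. So w(1) = 2. P is now [].

So w = 2 7 3 6 1 5 4.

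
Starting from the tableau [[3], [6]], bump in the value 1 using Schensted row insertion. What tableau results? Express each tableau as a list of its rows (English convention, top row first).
In row 1, 1 replaces 3 (the leftmost entry greater than 1); 3 is bumped to row 2. In row 2, 3 replaces 6 (the leftmost entry greater than 3); 6 is bumped to row 3. 6 starts a new row 3. The new tableau is [[1], [3], [6]].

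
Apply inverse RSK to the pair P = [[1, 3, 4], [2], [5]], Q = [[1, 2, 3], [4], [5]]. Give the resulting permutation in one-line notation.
2 3 5 4 1

Reverse RSK: for i = n, n-1, ..., 1, locate i in Q, remove the corresponding corner cell from P, and reverse-bump its entry up through P; the value ejected from row 1 is w(i).

So w = 2 3 5 4 1.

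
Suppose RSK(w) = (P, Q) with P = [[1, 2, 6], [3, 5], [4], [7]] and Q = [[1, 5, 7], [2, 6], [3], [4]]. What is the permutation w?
7 4 3 1 5 2 6

Reverse the RSK construction: for i from n down to 1, find the cell of Q containing i, remove the entry at that cell from P, and reverse-bump it up through P; the value ejected from row 1 is w(i).

Step i=7: Q has 7 at row 1, column 3; remove that cell from P, ejecting 6. So w(7) = 6. P is now [[1, 2], [3, 5], [4], [7]].
Step i=6: Q has 6 at row 2, column 2; remove 5 from row 2 of P and reverse-bump: 5 enters row 1 and ejects 2. So w(6) = 2. P is now [[1, 5], [3], [4], [7]].
Step i=5: Q has 5 at row 1, column 2; remove that cell from P, ejecting 5. So w(5) = 5. P is now [[1], [3], [4], [7]].
Step i=4: Q has 4 at row 4, column 1; remove 7 from row 4 of P and reverse-bump: 7 enters row 3 and ejects 4; 4 enters row 2 and ejects 3; 3 enters row 1 and ejects 1. So w(4) = 1. P is now [[3], [4], [7]].
Step i=3: Q has 3 at row 3, column 1; remove 7 from row 3 of P and reverse-bump: 7 enters row 2 and ejects 4; 4 enters row 1 and ejects 3. So w(3) = 3. P is now [[4], [7]].
Step i=2: Q has 2 at row 2, column 1; remove 7 from row 2 of P and reverse-bump: 7 enters row 1 and ejects 4. So w(2) = 4. P is now [[7]].
Step i=1: Q has 1 at row 1, column 1; remove that cell from P, ejecting 7. So w(1) = 7. P is now [].

So w = 7 4 3 1 5 2 6.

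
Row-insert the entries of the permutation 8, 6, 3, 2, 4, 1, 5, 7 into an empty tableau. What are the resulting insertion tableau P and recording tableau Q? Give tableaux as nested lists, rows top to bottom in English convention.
P = [[1, 4, 5, 7], [2], [3], [6], [8]], Q = [[1, 5, 7, 8], [2], [3], [4], [6]]

Insert each entry of the permutation into P by Schensted row insertion, recording in Q the position of each new cell.

Insert 8: appended to row 1. P = [[8]], Q = [[1]].
Insert 6: 6 bumps 8 from row 1; 8 starts row 2. P = [[6], [8]], Q = [[1], [2]].
Insert 3: 3 bumps 6 from row 1; 6 bumps 8 from row 2; 8 starts row 3. P = [[3], [6], [8]], Q = [[1], [2], [3]].
Insert 2: 2 bumps 3 from row 1; 3 bumps 6 from row 2; 6 bumps 8 from row 3; 8 starts row 4. P = [[2], [3], [6], [8]], Q = [[1], [2], [3], [4]].
Insert 4: appended to row 1. P = [[2, 4], [3], [6], [8]], Q = [[1, 5], [2], [3], [4]].
Insert 1: 1 bumps 2 from row 1; 2 bumps 3 from row 2; 3 bumps 6 from row 3; 6 bumps 8 from row 4; 8 starts row 5. P = [[1, 4], [2], [3], [6], [8]], Q = [[1, 5], [2], [3], [4], [6]].
Insert 5: appended to row 1. P = [[1, 4, 5], [2], [3], [6], [8]], Q = [[1, 5, 7], [2], [3], [4], [6]].
Insert 7: appended to row 1. P = [[1, 4, 5, 7], [2], [3], [6], [8]], Q = [[1, 5, 7, 8], [2], [3], [4], [6]].

So P = [[1, 4, 5, 7], [2], [3], [6], [8]], Q = [[1, 5, 7, 8], [2], [3], [4], [6]].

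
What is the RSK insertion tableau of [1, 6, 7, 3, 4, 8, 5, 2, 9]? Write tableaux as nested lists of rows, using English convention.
Insert 1: appended to row 1. P = [[1]].
Insert 6: appended to row 1. P = [[1, 6]].
Insert 7: appended to row 1. P = [[1, 6, 7]].
Insert 3: 3 bumps 6 from row 1; 6 starts row 2. P = [[1, 3, 7], [6]].
Insert 4: 4 bumps 7 from row 1; 7 appends to row 2. P = [[1, 3, 4], [6, 7]].
Insert 8: appended to row 1. P = [[1, 3, 4, 8], [6, 7]].
Insert 5: 5 bumps 8 from row 1; 8 appends to row 2. P = [[1, 3, 4, 5], [6, 7, 8]].
Insert 2: 2 bumps 3 from row 1; 3 bumps 6 from row 2; 6 starts row 3. P = [[1, 2, 4, 5], [3, 7, 8], [6]].
Insert 9: appended to row 1. P = [[1, 2, 4, 5, 9], [3, 7, 8], [6]].

So P = [[1, 2, 4, 5, 9], [3, 7, 8], [6]].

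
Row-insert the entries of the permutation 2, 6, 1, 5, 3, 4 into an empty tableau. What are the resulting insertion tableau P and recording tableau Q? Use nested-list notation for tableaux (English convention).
Insert each entry of the permutation into P by Schensted row insertion, recording in Q the position of each new cell.

After inserting 2: P = [[2]].
After inserting 6: P = [[2, 6]].
After inserting 1: P = [[1, 6], [2]].
After inserting 5: P = [[1, 5], [2, 6]].
After inserting 3: P = [[1, 3], [2, 5], [6]].
After inserting 4: P = [[1, 3, 4], [2, 5], [6]].

So P = [[1, 3, 4], [2, 5], [6]], Q = [[1, 2, 6], [3, 4], [5]].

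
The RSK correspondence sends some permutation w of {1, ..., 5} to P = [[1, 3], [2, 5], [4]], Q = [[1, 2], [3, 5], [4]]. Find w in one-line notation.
Reverse the RSK construction: for i from n down to 1, find the cell of Q containing i, remove the entry at that cell from P, and reverse-bump it up through P; the value ejected from row 1 is w(i).

Step i=5: Q has 5 at row 2, column 2; remove 5 from row 2 of P and reverse-bump: 5 enters row 1 and ejects 3. So w(5) = 3. P is now [[1, 5], [2], [4]].
Step i=4: Q has 4 at row 3, column 1; remove 4 from row 3 of P and reverse-bump: 4 enters row 2 and ejects 2; 2 enters row 1 and ejects 1. So w(4) = 1. P is now [[2, 5], [4]].
Step i=3: Q has 3 at row 2, column 1; remove 4 from row 2 of P and reverse-bump: 4 enters row 1 and ejects 2. So w(3) = 2. P is now [[4, 5]].
Step i=2: Q has 2 at row 1, column 2; remove that cell from P, ejecting 5. So w(2) = 5. P is now [[4]].
Step i=1: Q has 1 at row 1, column 1; remove that cell from P, ejecting 4. So w(1) = 4. P is now [].

So w = 4 5 2 1 3.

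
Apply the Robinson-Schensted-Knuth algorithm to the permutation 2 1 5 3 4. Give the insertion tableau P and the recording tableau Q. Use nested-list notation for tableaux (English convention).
Insert each entry of the permutation into P by Schensted row insertion, recording in Q the position of each new cell.

Insert 2: appended to row 1. P = [[2]], Q = [[1]].
Insert 1: 1 bumps 2 from row 1; 2 starts row 2. P = [[1], [2]], Q = [[1], [2]].
Insert 5: appended to row 1. P = [[1, 5], [2]], Q = [[1, 3], [2]].
Insert 3: 3 bumps 5 from row 1; 5 appends to row 2. P = [[1, 3], [2, 5]], Q = [[1, 3], [2, 4]].
Insert 4: appended to row 1. P = [[1, 3, 4], [2, 5]], Q = [[1, 3, 5], [2, 4]].

So P = [[1, 3, 4], [2, 5]], Q = [[1, 3, 5], [2, 4]].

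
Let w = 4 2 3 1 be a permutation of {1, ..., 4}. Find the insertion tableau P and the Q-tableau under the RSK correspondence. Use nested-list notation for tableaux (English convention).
P = [[1, 3], [2], [4]], Q = [[1, 3], [2], [4]]

Insert each entry of the permutation into P by Schensted row insertion, recording in Q the position of each new cell.

After inserting 4: P = [[4]].
After inserting 2: P = [[2], [4]].
After inserting 3: P = [[2, 3], [4]].
After inserting 1: P = [[1, 3], [2], [4]].

So P = [[1, 3], [2], [4]], Q = [[1, 3], [2], [4]].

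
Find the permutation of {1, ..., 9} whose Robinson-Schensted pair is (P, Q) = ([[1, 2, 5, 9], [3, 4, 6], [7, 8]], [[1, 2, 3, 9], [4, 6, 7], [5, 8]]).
3 7 8 4 1 2 6 5 9

Reverse the RSK construction: for i from n down to 1, find the cell of Q containing i, remove the entry at that cell from P, and reverse-bump it up through P; the value ejected from row 1 is w(i).

Step i=9: Q has 9 at row 1, column 4; remove that cell from P, ejecting 9. So w(9) = 9. P is now [[1, 2, 5], [3, 4, 6], [7, 8]].
Step i=8: Q has 8 at row 3, column 2; remove 8 from row 3 of P and reverse-bump: 8 enters row 2 and ejects 6; 6 enters row 1 and ejects 5. So w(8) = 5. P is now [[1, 2, 6], [3, 4, 8], [7]].
Step i=7: Q has 7 at row 2, column 3; remove 8 from row 2 of P and reverse-bump: 8 enters row 1 and ejects 6. So w(7) = 6. P is now [[1, 2, 8], [3, 4], [7]].
Step i=6: Q has 6 at row 2, column 2; remove 4 from row 2 of P and reverse-bump: 4 enters row 1 and ejects 2. So w(6) = 2. P is now [[1, 4, 8], [3], [7]].
Step i=5: Q has 5 at row 3, column 1; remove 7 from row 3 of P and reverse-bump: 7 enters row 2 and ejects 3; 3 enters row 1 and ejects 1. So w(5) = 1. P is now [[3, 4, 8], [7]].
Step i=4: Q has 4 at row 2, column 1; remove 7 from row 2 of P and reverse-bump: 7 enters row 1 and ejects 4. So w(4) = 4. P is now [[3, 7, 8]].
Step i=3: Q has 3 at row 1, column 3; remove that cell from P, ejecting 8. So w(3) = 8. P is now [[3, 7]].
Step i=2: Q has 2 at row 1, column 2; remove that cell from P, ejecting 7. So w(2) = 7. P is now [[3]].
Step i=1: Q has 1 at row 1, column 1; remove that cell from P, ejecting 3. So w(1) = 3. P is now [].

So w = 3 7 8 4 1 2 6 5 9.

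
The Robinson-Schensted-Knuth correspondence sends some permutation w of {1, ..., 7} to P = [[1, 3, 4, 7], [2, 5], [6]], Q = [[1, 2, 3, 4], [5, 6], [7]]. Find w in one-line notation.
2 3 6 7 1 5 4

Reverse the RSK construction: for i from n down to 1, find the cell of Q containing i, remove the entry at that cell from P, and reverse-bump it up through P; the value ejected from row 1 is w(i).

Step i=7: Q has 7 at row 3, column 1; remove 6 from row 3 of P and reverse-bump: 6 enters row 2 and ejects 5; 5 enters row 1 and ejects 4. So w(7) = 4. P is now [[1, 3, 5, 7], [2, 6]].
Step i=6: Q has 6 at row 2, column 2; remove 6 from row 2 of P and reverse-bump: 6 enters row 1 and ejects 5. So w(6) = 5. P is now [[1, 3, 6, 7], [2]].
Step i=5: Q has 5 at row 2, column 1; remove 2 from row 2 of P and reverse-bump: 2 enters row 1 and ejects 1. So w(5) = 1. P is now [[2, 3, 6, 7]].
Step i=4: Q has 4 at row 1, column 4; remove that cell from P, ejecting 7. So w(4) = 7. P is now [[2, 3, 6]].
Step i=3: Q has 3 at row 1, column 3; remove that cell from P, ejecting 6. So w(3) = 6. P is now [[2, 3]].
Step i=2: Q has 2 at row 1, column 2; remove that cell from P, ejecting 3. So w(2) = 3. P is now [[2]].
Step i=1: Q has 1 at row 1, column 1; remove that cell from P, ejecting 2. So w(1) = 2. P is now [].

So w = 2 3 6 7 1 5 4.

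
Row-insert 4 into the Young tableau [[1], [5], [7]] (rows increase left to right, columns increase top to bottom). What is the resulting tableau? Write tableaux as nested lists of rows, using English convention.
4 is larger than every entry of row 1, so it is appended to row 1. The new tableau is [[1, 4], [5], [7]].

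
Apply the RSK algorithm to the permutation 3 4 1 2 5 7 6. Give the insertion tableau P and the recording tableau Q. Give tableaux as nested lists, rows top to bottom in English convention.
P = [[1, 2, 5, 6], [3, 4, 7]], Q = [[1, 2, 5, 6], [3, 4, 7]]

Insert each entry of the permutation into P by Schensted row insertion, recording in Q the position of each new cell.

Insert 3: appended to row 1. P = [[3]].
Insert 4: appended to row 1. P = [[3, 4]].
Insert 1: 1 bumps 3 from row 1; 3 starts row 2. P = [[1, 4], [3]].
Insert 2: 2 bumps 4 from row 1; 4 appends to row 2. P = [[1, 2], [3, 4]].
Insert 5: appended to row 1. P = [[1, 2, 5], [3, 4]].
Insert 7: appended to row 1. P = [[1, 2, 5, 7], [3, 4]].
Insert 6: 6 bumps 7 from row 1; 7 appends to row 2. P = [[1, 2, 5, 6], [3, 4, 7]].

So P = [[1, 2, 5, 6], [3, 4, 7]], Q = [[1, 2, 5, 6], [3, 4, 7]].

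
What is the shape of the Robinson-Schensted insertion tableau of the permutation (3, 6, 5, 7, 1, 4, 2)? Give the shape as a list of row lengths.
[3, 2, 1, 1]

RSK row insertion gives P = [[1, 2, 7], [3, 4], [5], [6]], which has shape [3, 2, 1, 1].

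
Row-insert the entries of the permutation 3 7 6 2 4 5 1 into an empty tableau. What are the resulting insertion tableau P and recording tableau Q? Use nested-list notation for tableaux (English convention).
Insert each entry of the permutation into P by Schensted row insertion, recording in Q the position of each new cell.

Insert 3: appended to row 1. P = [[3]].
Insert 7: appended to row 1. P = [[3, 7]].
Insert 6: 6 bumps 7 from row 1; 7 starts row 2. P = [[3, 6], [7]].
Insert 2: 2 bumps 3 from row 1; 3 bumps 7 from row 2; 7 starts row 3. P = [[2, 6], [3], [7]].
Insert 4: 4 bumps 6 from row 1; 6 appends to row 2. P = [[2, 4], [3, 6], [7]].
Insert 5: appended to row 1. P = [[2, 4, 5], [3, 6], [7]].
Insert 1: 1 bumps 2 from row 1; 2 bumps 3 from row 2; 3 bumps 7 from row 3; 7 starts row 4. P = [[1, 4, 5], [2, 6], [3], [7]].

So P = [[1, 4, 5], [2, 6], [3], [7]], Q = [[1, 2, 6], [3, 5], [4], [7]].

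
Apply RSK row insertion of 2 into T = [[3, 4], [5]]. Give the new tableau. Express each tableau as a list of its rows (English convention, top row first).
In row 1, 2 replaces 3 (the leftmost entry greater than 2); 3 is bumped to row 2. In row 2, 3 replaces 5 (the leftmost entry greater than 3); 5 is bumped to row 3. 5 starts a new row 3. The new tableau is [[2, 4], [3], [5]].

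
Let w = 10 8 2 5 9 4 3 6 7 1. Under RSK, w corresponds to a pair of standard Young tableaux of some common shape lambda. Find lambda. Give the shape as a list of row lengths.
Row-insert each entry into an empty tableau.

After inserting 10: P = [[10]].
After inserting 8: P = [[8], [10]].
After inserting 2: P = [[2], [8], [10]].
After inserting 5: P = [[2, 5], [8], [10]].
After inserting 9: P = [[2, 5, 9], [8], [10]].
After inserting 4: P = [[2, 4, 9], [5], [8], [10]].
After inserting 3: P = [[2, 3, 9], [4], [5], [8], [10]].
After inserting 6: P = [[2, 3, 6], [4, 9], [5], [8], [10]].
After inserting 7: P = [[2, 3, 6, 7], [4, 9], [5], [8], [10]].
After inserting 1: P = [[1, 3, 6, 7], [2, 9], [4], [5], [8], [10]].

The final insertion tableau P = [[1, 3, 6, 7], [2, 9], [4], [5], [8], [10]] has shape [4, 2, 1, 1, 1, 1].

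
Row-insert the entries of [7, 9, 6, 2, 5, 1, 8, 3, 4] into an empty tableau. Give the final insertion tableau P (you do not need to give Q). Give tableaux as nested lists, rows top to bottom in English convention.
Insert 7: appended to row 1. P = [[7]].
Insert 9: appended to row 1. P = [[7, 9]].
Insert 6: 6 bumps 7 from row 1; 7 starts row 2. P = [[6, 9], [7]].
Insert 2: 2 bumps 6 from row 1; 6 bumps 7 from row 2; 7 starts row 3. P = [[2, 9], [6], [7]].
Insert 5: 5 bumps 9 from row 1; 9 appends to row 2. P = [[2, 5], [6, 9], [7]].
Insert 1: 1 bumps 2 from row 1; 2 bumps 6 from row 2; 6 bumps 7 from row 3; 7 starts row 4. P = [[1, 5], [2, 9], [6], [7]].
Insert 8: appended to row 1. P = [[1, 5, 8], [2, 9], [6], [7]].
Insert 3: 3 bumps 5 from row 1; 5 bumps 9 from row 2; 9 appends to row 3. P = [[1, 3, 8], [2, 5], [6, 9], [7]].
Insert 4: 4 bumps 8 from row 1; 8 appends to row 2. P = [[1, 3, 4], [2, 5, 8], [6, 9], [7]].

So P = [[1, 3, 4], [2, 5, 8], [6, 9], [7]].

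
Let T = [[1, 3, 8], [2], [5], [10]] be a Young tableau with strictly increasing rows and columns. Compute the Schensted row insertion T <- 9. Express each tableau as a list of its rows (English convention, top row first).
9 is larger than every entry of row 1, so it is appended to row 1. The new tableau is [[1, 3, 8, 9], [2], [5], [10]].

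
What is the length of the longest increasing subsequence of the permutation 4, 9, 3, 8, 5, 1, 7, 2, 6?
3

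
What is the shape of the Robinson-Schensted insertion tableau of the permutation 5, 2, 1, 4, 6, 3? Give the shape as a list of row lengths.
Row-insert each entry into an empty tableau.

After inserting 5: P = [[5]].
After inserting 2: P = [[2], [5]].
After inserting 1: P = [[1], [2], [5]].
After inserting 4: P = [[1, 4], [2], [5]].
After inserting 6: P = [[1, 4, 6], [2], [5]].
After inserting 3: P = [[1, 3, 6], [2, 4], [5]].

The final insertion tableau P = [[1, 3, 6], [2, 4], [5]] has shape [3, 2, 1].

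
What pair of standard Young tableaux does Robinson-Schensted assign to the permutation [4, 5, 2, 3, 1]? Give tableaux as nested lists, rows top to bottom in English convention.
Insert each entry of the permutation into P by Schensted row insertion, recording in Q the position of each new cell.

Insert 4: appended to row 1. P = [[4]].
Insert 5: appended to row 1. P = [[4, 5]].
Insert 2: 2 bumps 4 from row 1; 4 starts row 2. P = [[2, 5], [4]].
Insert 3: 3 bumps 5 from row 1; 5 appends to row 2. P = [[2, 3], [4, 5]].
Insert 1: 1 bumps 2 from row 1; 2 bumps 4 from row 2; 4 starts row 3. P = [[1, 3], [2, 5], [4]].

So P = [[1, 3], [2, 5], [4]], Q = [[1, 2], [3, 4], [5]].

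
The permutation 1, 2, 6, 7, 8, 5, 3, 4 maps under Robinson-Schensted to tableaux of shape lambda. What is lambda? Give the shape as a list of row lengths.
Row-insert each entry into an empty tableau.

After inserting 1: P = [[1]].
After inserting 2: P = [[1, 2]].
After inserting 6: P = [[1, 2, 6]].
After inserting 7: P = [[1, 2, 6, 7]].
After inserting 8: P = [[1, 2, 6, 7, 8]].
After inserting 5: P = [[1, 2, 5, 7, 8], [6]].
After inserting 3: P = [[1, 2, 3, 7, 8], [5], [6]].
After inserting 4: P = [[1, 2, 3, 4, 8], [5, 7], [6]].

The final insertion tableau P = [[1, 2, 3, 4, 8], [5, 7], [6]] has shape [5, 2, 1].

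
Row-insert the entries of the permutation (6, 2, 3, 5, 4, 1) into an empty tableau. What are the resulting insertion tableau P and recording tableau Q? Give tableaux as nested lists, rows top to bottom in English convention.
P = [[1, 3, 4], [2], [5], [6]], Q = [[1, 3, 4], [2], [5], [6]]

Insert each entry of the permutation into P by Schensted row insertion, recording in Q the position of each new cell.

Insert 6: appended to row 1. P = [[6]].
Insert 2: 2 bumps 6 from row 1; 6 starts row 2. P = [[2], [6]].
Insert 3: appended to row 1. P = [[2, 3], [6]].
Insert 5: appended to row 1. P = [[2, 3, 5], [6]].
Insert 4: 4 bumps 5 from row 1; 5 bumps 6 from row 2; 6 starts row 3. P = [[2, 3, 4], [5], [6]].
Insert 1: 1 bumps 2 from row 1; 2 bumps 5 from row 2; 5 bumps 6 from row 3; 6 starts row 4. P = [[1, 3, 4], [2], [5], [6]].

So P = [[1, 3, 4], [2], [5], [6]], Q = [[1, 3, 4], [2], [5], [6]].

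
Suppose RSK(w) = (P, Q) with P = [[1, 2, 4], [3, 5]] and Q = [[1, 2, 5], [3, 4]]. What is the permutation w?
Reverse RSK: for i = n, n-1, ..., 1, locate i in Q, remove the corresponding corner cell from P, and reverse-bump its entry up through P; the value ejected from row 1 is w(i).

So w = 3 5 1 2 4.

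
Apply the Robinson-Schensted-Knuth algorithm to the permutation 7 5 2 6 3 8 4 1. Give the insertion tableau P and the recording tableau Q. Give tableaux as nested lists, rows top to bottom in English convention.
Insert each entry of the permutation into P by Schensted row insertion, recording in Q the position of each new cell.

Insert 7: appended to row 1. P = [[7]], Q = [[1]].
Insert 5: 5 bumps 7 from row 1; 7 starts row 2. P = [[5], [7]], Q = [[1], [2]].
Insert 2: 2 bumps 5 from row 1; 5 bumps 7 from row 2; 7 starts row 3. P = [[2], [5], [7]], Q = [[1], [2], [3]].
Insert 6: appended to row 1. P = [[2, 6], [5], [7]], Q = [[1, 4], [2], [3]].
Insert 3: 3 bumps 6 from row 1; 6 appends to row 2. P = [[2, 3], [5, 6], [7]], Q = [[1, 4], [2, 5], [3]].
Insert 8: appended to row 1. P = [[2, 3, 8], [5, 6], [7]], Q = [[1, 4, 6], [2, 5], [3]].
Insert 4: 4 bumps 8 from row 1; 8 appends to row 2. P = [[2, 3, 4], [5, 6, 8], [7]], Q = [[1, 4, 6], [2, 5, 7], [3]].
Insert 1: 1 bumps 2 from row 1; 2 bumps 5 from row 2; 5 bumps 7 from row 3; 7 starts row 4. P = [[1, 3, 4], [2, 6, 8], [5], [7]], Q = [[1, 4, 6], [2, 5, 7], [3], [8]].

So P = [[1, 3, 4], [2, 6, 8], [5], [7]], Q = [[1, 4, 6], [2, 5, 7], [3], [8]].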